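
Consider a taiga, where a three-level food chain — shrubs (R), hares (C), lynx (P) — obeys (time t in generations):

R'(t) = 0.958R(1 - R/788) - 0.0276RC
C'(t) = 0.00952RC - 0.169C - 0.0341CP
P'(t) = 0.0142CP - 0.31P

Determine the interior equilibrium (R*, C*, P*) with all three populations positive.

From dP/dt = 0: 0.0142C* = 0.31, so C* = 21.8.
From dR/dt = 0: 0.958(1 - R*/788) = 0.0276·21.8, giving R* = 788·(1 - 0.629) = 292.
From dC/dt = 0: 0.00952·292 - 0.169 = 0.0341P*, so P* = 2.61/0.0341 = 76.7.

R* ≈ 292, C* ≈ 21.8, P* ≈ 76.7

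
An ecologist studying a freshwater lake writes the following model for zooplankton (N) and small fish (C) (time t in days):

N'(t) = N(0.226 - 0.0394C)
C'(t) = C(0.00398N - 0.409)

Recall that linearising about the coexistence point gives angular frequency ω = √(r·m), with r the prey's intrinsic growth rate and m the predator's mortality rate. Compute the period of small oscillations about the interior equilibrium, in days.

T ≈ 20.7 days

Here r = 0.226 and m = 0.409, so r·m = 0.0924.
ω = √0.0924 = 0.304 per day, hence T = 2π/ω ≈ 20.7 days.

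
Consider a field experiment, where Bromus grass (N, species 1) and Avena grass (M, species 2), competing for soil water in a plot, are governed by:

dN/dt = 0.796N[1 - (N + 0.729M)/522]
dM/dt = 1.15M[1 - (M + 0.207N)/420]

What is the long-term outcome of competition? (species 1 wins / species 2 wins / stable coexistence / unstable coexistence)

Compare the nullcline intercepts: K1/α12 = 522/0.729 = 716 > K2 = 420; K2/α21 = 420/0.207 = 2030 > K1 = 522.
Since both inequalities hold, each species can invade when rare, so the interior equilibrium is stable.

stable coexistence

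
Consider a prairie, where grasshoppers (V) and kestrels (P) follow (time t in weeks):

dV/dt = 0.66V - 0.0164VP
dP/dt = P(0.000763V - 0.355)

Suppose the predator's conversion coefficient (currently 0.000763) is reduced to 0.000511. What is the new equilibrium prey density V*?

V* ≈ 695

At the interior fixed point, setting dP/dt = 0 with P > 0 fixes V* = (predator death rate)/(VP coefficient) — independent of the other coefficients.
With the change, V* = 0.355/0.000511 = 695; it rises from 465.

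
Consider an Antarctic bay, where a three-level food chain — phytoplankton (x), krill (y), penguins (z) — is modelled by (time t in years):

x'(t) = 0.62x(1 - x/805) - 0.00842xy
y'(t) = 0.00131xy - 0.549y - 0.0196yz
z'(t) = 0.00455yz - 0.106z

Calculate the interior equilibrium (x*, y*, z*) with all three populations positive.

From dz/dt = 0: 0.00455y* = 0.106, so y* = 23.3.
From dx/dt = 0: 0.62(1 - x*/805) = 0.00842·23.3, giving x* = 805·(1 - 0.316) = 550.
From dy/dt = 0: 0.00131·550 - 0.549 = 0.0196z*, so z* = 0.172/0.0196 = 8.77.

x* ≈ 550, y* ≈ 23.3, z* ≈ 8.77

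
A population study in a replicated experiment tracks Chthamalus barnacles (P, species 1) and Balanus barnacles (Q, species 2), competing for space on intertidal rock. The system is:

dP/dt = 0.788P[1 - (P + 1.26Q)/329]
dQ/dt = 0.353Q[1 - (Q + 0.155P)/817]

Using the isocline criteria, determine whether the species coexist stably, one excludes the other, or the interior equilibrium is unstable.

species 2 excludes species 1

Compare the nullcline intercepts: K1/α12 = 329/1.26 = 261 < K2 = 817; K2/α21 = 817/0.155 = 5270 > K1 = 329.
Since the inequalities point opposite ways, species 2 can invade but species 1 cannot.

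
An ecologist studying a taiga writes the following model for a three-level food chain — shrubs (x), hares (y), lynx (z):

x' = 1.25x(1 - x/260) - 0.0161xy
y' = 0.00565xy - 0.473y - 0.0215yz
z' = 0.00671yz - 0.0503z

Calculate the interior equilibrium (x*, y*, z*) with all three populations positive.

x* ≈ 235, y* ≈ 7.5, z* ≈ 39.7

From dz/dt = 0: 0.00671y* = 0.0503, so y* = 7.5.
From dx/dt = 0: 1.25(1 - x*/260) = 0.0161·7.5, giving x* = 260·(1 - 0.0966) = 235.
From dy/dt = 0: 0.00565·235 - 0.473 = 0.0215z*, so z* = 0.854/0.0215 = 39.7.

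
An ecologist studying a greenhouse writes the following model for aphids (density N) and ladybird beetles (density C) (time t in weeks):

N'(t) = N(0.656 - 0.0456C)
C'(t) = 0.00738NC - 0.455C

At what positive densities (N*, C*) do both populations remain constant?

Set dC/dt = 0 with C > 0: 0.00738N - 0.455 = 0, so N* = 0.455/0.00738 = 61.7.
Set dN/dt = 0 with N > 0: 0.656 - 0.0456C = 0, so C* = 0.656/0.0456 = 14.4.

N* ≈ 61.7, C* ≈ 14.4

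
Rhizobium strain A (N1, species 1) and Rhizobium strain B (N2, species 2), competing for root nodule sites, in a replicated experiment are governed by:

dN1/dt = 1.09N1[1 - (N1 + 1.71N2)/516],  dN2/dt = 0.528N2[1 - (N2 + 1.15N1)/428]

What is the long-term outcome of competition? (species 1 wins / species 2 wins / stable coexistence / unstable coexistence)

Compare the nullcline intercepts: K1/α12 = 516/1.71 = 302 < K2 = 428; K2/α21 = 428/1.15 = 372 < K1 = 516.
Since both are reversed, neither can invade when rare; the interior point is a saddle.

unstable coexistence (outcome depends on initial conditions)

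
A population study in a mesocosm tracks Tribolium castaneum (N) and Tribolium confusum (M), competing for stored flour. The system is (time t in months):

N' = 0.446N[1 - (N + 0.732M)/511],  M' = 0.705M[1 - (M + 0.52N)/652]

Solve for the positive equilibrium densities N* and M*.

N* ≈ 54.5, M* ≈ 624

Setting both brackets to zero gives the nullclines N + 0.732M = 511 and 0.52N + M = 652.
Substituting M = 652 - 0.52N into the first: N(1 - 0.732·0.52) = 511 - 0.732·652.
So N* = 33.7/0.619 = 54.5, and then M* = 652 - 0.52·54.5 = 624.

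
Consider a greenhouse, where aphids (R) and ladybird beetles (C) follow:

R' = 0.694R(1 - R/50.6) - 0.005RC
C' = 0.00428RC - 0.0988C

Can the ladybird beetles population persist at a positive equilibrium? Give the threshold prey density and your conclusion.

Threshold R = 23.1; K > 23.1, so yes, the predator persists.

The predator equation gives dC/dt > 0 only when R > 0.0988/0.00428 = 23.1.
Without the predator, R → K = 50.6. Since 50.6 > 23.1, the predator can invade and persist.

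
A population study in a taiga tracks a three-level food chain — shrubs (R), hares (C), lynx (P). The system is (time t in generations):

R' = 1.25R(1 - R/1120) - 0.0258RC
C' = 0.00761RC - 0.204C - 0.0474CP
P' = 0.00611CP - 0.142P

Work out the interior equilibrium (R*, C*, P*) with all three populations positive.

R* ≈ 583, C* ≈ 23.2, P* ≈ 89.3

From dP/dt = 0: 0.00611C* = 0.142, so C* = 23.2.
From dR/dt = 0: 1.25(1 - R*/1120) = 0.0258·23.2, giving R* = 1120·(1 - 0.48) = 583.
From dC/dt = 0: 0.00761·583 - 0.204 = 0.0474P*, so P* = 4.23/0.0474 = 89.3.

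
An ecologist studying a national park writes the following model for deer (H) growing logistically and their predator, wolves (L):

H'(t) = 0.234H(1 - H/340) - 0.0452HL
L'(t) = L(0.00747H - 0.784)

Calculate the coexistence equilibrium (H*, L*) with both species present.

H* ≈ 105, L* ≈ 3.58

From dL/dt = 0 with L > 0: 0.00747H* = 0.784, so H* = 105.
Substitute into dH/dt = 0: 0.234(1 - 105/340) = 0.0452L*.
The bracket is 0.691, giving L* = 0.162/0.0452 = 3.58.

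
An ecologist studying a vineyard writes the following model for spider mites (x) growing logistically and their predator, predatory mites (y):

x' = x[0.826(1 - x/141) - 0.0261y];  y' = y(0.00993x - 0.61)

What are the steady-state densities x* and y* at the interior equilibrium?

From dy/dt = 0 with y > 0: 0.00993x* = 0.61, so x* = 61.4.
Substitute into dx/dt = 0: 0.826(1 - 61.4/141) = 0.0261y*.
The bracket is 0.564, giving y* = 0.466/0.0261 = 17.9.

x* ≈ 61.4, y* ≈ 17.9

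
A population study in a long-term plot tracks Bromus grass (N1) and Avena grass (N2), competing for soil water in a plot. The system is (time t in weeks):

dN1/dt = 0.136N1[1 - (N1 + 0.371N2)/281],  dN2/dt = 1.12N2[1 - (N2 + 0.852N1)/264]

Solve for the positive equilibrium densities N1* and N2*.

Setting both brackets to zero gives the nullclines N1 + 0.371N2 = 281 and 0.852N1 + N2 = 264.
Substituting N2 = 264 - 0.852N1 into the first: N1(1 - 0.371·0.852) = 281 - 0.371·264.
So N1* = 183/0.684 = 268, and then N2* = 264 - 0.852·268 = 36.

N1* ≈ 268, N2* ≈ 36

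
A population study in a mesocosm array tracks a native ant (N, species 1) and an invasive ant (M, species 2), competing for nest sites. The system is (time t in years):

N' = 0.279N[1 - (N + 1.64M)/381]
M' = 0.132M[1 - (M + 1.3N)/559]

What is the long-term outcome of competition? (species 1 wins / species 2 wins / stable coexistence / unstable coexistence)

Compare the nullcline intercepts: K1/α12 = 381/1.64 = 232 < K2 = 559; K2/α21 = 559/1.3 = 430 > K1 = 381.
Since the inequalities point opposite ways, species 2 can invade but species 1 cannot.

species 2 excludes species 1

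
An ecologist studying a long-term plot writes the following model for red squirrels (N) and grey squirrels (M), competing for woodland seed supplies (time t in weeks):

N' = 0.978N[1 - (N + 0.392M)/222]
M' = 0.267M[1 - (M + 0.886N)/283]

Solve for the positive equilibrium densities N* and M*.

N* ≈ 170, M* ≈ 132

Setting both brackets to zero gives the nullclines N + 0.392M = 222 and 0.886N + M = 283.
Substituting M = 283 - 0.886N into the first: N(1 - 0.392·0.886) = 222 - 0.392·283.
So N* = 111/0.653 = 170, and then M* = 283 - 0.886·170 = 132.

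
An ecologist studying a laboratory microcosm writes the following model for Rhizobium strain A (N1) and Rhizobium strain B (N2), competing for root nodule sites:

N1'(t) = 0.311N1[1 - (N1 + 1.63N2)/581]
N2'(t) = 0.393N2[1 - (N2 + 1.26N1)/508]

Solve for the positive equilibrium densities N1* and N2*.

Setting both brackets to zero gives the nullclines N1 + 1.63N2 = 581 and 1.26N1 + N2 = 508.
Substituting N2 = 508 - 1.26N1 into the first: N1(1 - 1.63·1.26) = 581 - 1.63·508.
So N1* = -247/-1.05 = 234, and then N2* = 508 - 1.26·234 = 213.

N1* ≈ 234, N2* ≈ 213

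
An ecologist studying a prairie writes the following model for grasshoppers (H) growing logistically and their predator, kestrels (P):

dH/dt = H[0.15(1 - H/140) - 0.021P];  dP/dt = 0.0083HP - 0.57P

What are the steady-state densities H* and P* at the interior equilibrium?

H* ≈ 68.7, P* ≈ 3.64

From dP/dt = 0 with P > 0: 0.0083H* = 0.57, so H* = 68.7.
Substitute into dH/dt = 0: 0.15(1 - 68.7/140) = 0.021P*.
The bracket is 0.509, giving P* = 0.0764/0.021 = 3.64.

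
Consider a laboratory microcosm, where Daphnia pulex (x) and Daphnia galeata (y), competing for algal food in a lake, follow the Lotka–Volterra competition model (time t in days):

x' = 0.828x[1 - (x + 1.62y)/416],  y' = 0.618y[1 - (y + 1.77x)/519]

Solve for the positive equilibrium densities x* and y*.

x* ≈ 227, y* ≈ 116

Setting both brackets to zero gives the nullclines x + 1.62y = 416 and 1.77x + y = 519.
Substituting y = 519 - 1.77x into the first: x(1 - 1.62·1.77) = 416 - 1.62·519.
So x* = -425/-1.87 = 227, and then y* = 519 - 1.77·227 = 116.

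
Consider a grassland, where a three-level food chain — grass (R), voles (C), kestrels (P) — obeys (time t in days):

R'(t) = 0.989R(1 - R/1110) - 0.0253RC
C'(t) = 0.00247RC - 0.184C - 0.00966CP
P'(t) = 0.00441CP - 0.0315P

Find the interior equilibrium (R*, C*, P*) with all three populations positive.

From dP/dt = 0: 0.00441C* = 0.0315, so C* = 7.14.
From dR/dt = 0: 0.989(1 - R*/1110) = 0.0253·7.14, giving R* = 1110·(1 - 0.183) = 907.
From dC/dt = 0: 0.00247·907 - 0.184 = 0.00966P*, so P* = 2.06/0.00966 = 213.

R* ≈ 907, C* ≈ 7.14, P* ≈ 213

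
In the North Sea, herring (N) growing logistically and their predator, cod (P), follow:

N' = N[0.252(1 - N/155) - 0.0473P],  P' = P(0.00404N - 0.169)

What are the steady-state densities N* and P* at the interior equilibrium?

N* ≈ 41.8, P* ≈ 3.89

From dP/dt = 0 with P > 0: 0.00404N* = 0.169, so N* = 41.8.
Substitute into dN/dt = 0: 0.252(1 - 41.8/155) = 0.0473P*.
The bracket is 0.73, giving P* = 0.184/0.0473 = 3.89.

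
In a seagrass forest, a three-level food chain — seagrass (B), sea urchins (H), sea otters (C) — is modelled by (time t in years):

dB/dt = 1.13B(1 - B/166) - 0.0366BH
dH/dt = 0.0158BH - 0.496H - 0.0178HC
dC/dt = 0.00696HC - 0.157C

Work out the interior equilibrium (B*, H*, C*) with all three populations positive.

B* ≈ 44.7, H* ≈ 22.6, C* ≈ 11.8

From dC/dt = 0: 0.00696H* = 0.157, so H* = 22.6.
From dB/dt = 0: 1.13(1 - B*/166) = 0.0366·22.6, giving B* = 166·(1 - 0.731) = 44.7.
From dH/dt = 0: 0.0158·44.7 - 0.496 = 0.0178C*, so C* = 0.211/0.0178 = 11.8.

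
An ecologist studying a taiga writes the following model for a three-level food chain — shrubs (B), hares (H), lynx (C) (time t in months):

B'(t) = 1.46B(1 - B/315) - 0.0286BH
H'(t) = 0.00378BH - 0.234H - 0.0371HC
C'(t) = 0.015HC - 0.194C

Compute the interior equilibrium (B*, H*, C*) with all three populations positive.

From dC/dt = 0: 0.015H* = 0.194, so H* = 12.9.
From dB/dt = 0: 1.46(1 - B*/315) = 0.0286·12.9, giving B* = 315·(1 - 0.253) = 235.
From dH/dt = 0: 0.00378·235 - 0.234 = 0.0371C*, so C* = 0.655/0.0371 = 17.7.

B* ≈ 235, H* ≈ 12.9, C* ≈ 17.7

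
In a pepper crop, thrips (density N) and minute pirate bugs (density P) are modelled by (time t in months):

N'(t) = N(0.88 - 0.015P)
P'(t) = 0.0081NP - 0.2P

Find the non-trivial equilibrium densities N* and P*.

Set dP/dt = 0 with P > 0: 0.0081N - 0.2 = 0, so N* = 0.2/0.0081 = 24.7.
Set dN/dt = 0 with N > 0: 0.88 - 0.015P = 0, so P* = 0.88/0.015 = 58.7.

N* ≈ 24.7, P* ≈ 58.7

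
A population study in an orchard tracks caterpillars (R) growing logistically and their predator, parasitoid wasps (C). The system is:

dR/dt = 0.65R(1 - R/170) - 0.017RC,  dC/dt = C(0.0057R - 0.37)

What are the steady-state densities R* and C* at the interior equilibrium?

From dC/dt = 0 with C > 0: 0.0057R* = 0.37, so R* = 64.9.
Substitute into dR/dt = 0: 0.65(1 - 64.9/170) = 0.017C*.
The bracket is 0.618, giving C* = 0.402/0.017 = 23.6.

R* ≈ 64.9, C* ≈ 23.6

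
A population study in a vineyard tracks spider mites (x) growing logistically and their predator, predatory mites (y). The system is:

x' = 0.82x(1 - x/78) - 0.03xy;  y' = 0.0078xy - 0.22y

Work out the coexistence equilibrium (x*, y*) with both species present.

From dy/dt = 0 with y > 0: 0.0078x* = 0.22, so x* = 28.2.
Substitute into dx/dt = 0: 0.82(1 - 28.2/78) = 0.03y*.
The bracket is 0.638, giving y* = 0.523/0.03 = 17.4.

x* ≈ 28.2, y* ≈ 17.4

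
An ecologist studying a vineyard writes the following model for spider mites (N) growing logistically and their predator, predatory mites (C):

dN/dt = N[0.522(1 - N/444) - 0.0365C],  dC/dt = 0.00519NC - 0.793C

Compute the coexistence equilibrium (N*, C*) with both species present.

N* ≈ 153, C* ≈ 9.38

From dC/dt = 0 with C > 0: 0.00519N* = 0.793, so N* = 153.
Substitute into dN/dt = 0: 0.522(1 - 153/444) = 0.0365C*.
The bracket is 0.656, giving C* = 0.342/0.0365 = 9.38.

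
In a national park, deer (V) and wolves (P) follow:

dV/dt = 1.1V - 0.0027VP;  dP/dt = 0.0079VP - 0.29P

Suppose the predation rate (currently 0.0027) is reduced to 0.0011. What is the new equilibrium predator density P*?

P* ≈ 1000

At the interior fixed point, setting dV/dt = 0 with V > 0 fixes P* = (prey growth rate)/(VP coefficient) — independent of the other coefficients.
With the change, P* = 1.1/0.0011 = 1000; it rises from 407.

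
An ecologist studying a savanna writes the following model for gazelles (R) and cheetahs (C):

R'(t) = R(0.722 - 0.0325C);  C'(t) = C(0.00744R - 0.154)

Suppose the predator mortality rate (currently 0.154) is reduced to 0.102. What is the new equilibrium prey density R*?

R* ≈ 13.7

At the interior fixed point, setting dC/dt = 0 with C > 0 fixes R* = (predator death rate)/(RC coefficient) — independent of the other coefficients.
With the change, R* = 0.102/0.00744 = 13.7; it falls from 20.7.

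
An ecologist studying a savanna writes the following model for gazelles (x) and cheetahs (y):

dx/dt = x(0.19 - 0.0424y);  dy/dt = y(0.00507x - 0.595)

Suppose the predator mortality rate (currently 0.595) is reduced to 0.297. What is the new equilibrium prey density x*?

At the interior fixed point, setting dy/dt = 0 with y > 0 fixes x* = (predator death rate)/(xy coefficient) — independent of the other coefficients.
With the change, x* = 0.297/0.00507 = 58.6; it falls from 117.

x* ≈ 58.6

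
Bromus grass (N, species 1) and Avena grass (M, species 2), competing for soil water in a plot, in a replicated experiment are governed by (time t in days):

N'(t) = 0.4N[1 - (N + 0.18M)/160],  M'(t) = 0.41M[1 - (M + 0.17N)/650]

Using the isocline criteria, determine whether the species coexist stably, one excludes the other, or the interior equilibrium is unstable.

stable coexistence

Compare the nullcline intercepts: K1/α12 = 160/0.18 = 889 > K2 = 650; K2/α21 = 650/0.17 = 3820 > K1 = 160.
Since both inequalities hold, each species can invade when rare, so the interior equilibrium is stable.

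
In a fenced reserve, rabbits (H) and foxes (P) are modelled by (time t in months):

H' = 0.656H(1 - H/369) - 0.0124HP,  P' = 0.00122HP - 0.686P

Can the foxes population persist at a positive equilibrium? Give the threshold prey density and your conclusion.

The predator equation gives dP/dt > 0 only when H > 0.686/0.00122 = 562.
Without the predator, H → K = 369. Since 369 < 562, the predator cannot invade.

Threshold H = 562; K < 562, so no, the predator goes extinct.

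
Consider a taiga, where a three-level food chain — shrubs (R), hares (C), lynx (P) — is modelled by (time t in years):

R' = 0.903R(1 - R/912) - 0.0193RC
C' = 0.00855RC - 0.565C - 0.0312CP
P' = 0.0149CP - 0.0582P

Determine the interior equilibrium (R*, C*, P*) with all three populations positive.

From dP/dt = 0: 0.0149C* = 0.0582, so C* = 3.91.
From dR/dt = 0: 0.903(1 - R*/912) = 0.0193·3.91, giving R* = 912·(1 - 0.0835) = 836.
From dC/dt = 0: 0.00855·836 - 0.565 = 0.0312P*, so P* = 6.58/0.0312 = 211.

R* ≈ 836, C* ≈ 3.91, P* ≈ 211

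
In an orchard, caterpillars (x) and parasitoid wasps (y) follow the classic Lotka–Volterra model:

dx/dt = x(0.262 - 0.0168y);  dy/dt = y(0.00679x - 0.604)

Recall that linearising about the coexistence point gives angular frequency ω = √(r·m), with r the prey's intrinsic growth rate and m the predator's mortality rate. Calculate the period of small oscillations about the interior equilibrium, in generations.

Here r = 0.262 and m = 0.604, so r·m = 0.158.
ω = √0.158 = 0.398 per generation, hence T = 2π/ω ≈ 15.8 generations.

T ≈ 15.8 generations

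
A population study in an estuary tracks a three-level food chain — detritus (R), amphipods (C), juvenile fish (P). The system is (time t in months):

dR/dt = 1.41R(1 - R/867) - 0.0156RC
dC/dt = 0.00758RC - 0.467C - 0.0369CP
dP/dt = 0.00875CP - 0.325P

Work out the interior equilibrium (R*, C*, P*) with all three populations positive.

R* ≈ 511, C* ≈ 37.1, P* ≈ 92.3

From dP/dt = 0: 0.00875C* = 0.325, so C* = 37.1.
From dR/dt = 0: 1.41(1 - R*/867) = 0.0156·37.1, giving R* = 867·(1 - 0.411) = 511.
From dC/dt = 0: 0.00758·511 - 0.467 = 0.0369P*, so P* = 3.4/0.0369 = 92.3.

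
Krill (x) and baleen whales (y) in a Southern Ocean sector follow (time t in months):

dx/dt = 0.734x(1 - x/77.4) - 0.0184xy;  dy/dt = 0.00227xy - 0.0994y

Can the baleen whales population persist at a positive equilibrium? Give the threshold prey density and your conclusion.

Threshold x = 43.8; K > 43.8, so yes, the predator persists.

The predator equation gives dy/dt > 0 only when x > 0.0994/0.00227 = 43.8.
Without the predator, x → K = 77.4. Since 77.4 > 43.8, the predator can invade and persist.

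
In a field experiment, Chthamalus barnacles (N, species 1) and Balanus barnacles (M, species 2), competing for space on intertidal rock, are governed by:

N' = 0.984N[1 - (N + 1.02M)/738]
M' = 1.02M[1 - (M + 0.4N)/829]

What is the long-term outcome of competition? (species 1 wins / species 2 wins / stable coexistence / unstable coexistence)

species 2 excludes species 1

Compare the nullcline intercepts: K1/α12 = 738/1.02 = 724 < K2 = 829; K2/α21 = 829/0.4 = 2070 > K1 = 738.
Since the inequalities point opposite ways, species 2 can invade but species 1 cannot.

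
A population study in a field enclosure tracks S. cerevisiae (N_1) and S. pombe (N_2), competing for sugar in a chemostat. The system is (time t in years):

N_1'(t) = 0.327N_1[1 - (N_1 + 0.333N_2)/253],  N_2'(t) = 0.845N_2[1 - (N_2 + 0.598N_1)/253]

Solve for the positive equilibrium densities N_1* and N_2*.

N_1* ≈ 211, N_2* ≈ 127

Setting both brackets to zero gives the nullclines N_1 + 0.333N_2 = 253 and 0.598N_1 + N_2 = 253.
Substituting N_2 = 253 - 0.598N_1 into the first: N_1(1 - 0.333·0.598) = 253 - 0.333·253.
So N_1* = 169/0.801 = 211, and then N_2* = 253 - 0.598·211 = 127.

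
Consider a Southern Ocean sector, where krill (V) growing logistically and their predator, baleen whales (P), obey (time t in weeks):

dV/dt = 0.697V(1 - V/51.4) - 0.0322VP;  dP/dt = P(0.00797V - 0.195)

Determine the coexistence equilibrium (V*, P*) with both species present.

From dP/dt = 0 with P > 0: 0.00797V* = 0.195, so V* = 24.5.
Substitute into dV/dt = 0: 0.697(1 - 24.5/51.4) = 0.0322P*.
The bracket is 0.524, giving P* = 0.365/0.0322 = 11.3.

V* ≈ 24.5, P* ≈ 11.3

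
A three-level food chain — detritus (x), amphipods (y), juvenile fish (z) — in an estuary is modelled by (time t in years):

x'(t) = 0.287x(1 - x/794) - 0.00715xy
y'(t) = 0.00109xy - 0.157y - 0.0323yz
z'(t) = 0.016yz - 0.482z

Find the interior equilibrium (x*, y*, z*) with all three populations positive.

From dz/dt = 0: 0.016y* = 0.482, so y* = 30.1.
From dx/dt = 0: 0.287(1 - x*/794) = 0.00715·30.1, giving x* = 794·(1 - 0.751) = 198.
From dy/dt = 0: 0.00109·198 - 0.157 = 0.0323z*, so z* = 0.0589/0.0323 = 1.82.

x* ≈ 198, y* ≈ 30.1, z* ≈ 1.82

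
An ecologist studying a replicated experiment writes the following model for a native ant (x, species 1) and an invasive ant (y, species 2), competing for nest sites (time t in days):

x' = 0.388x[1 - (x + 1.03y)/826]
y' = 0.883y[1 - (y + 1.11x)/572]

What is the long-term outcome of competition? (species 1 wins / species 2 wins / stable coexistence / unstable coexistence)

species 1 excludes species 2

Compare the nullcline intercepts: K1/α12 = 826/1.03 = 802 > K2 = 572; K2/α21 = 572/1.11 = 515 < K1 = 826.
Since the inequalities point opposite ways, species 1 can invade but species 2 cannot.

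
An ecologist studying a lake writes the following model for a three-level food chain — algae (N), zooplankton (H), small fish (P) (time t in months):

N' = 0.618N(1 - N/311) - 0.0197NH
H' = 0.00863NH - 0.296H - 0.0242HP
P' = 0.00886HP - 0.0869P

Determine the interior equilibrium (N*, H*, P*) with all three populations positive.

N* ≈ 214, H* ≈ 9.81, P* ≈ 64

From dP/dt = 0: 0.00886H* = 0.0869, so H* = 9.81.
From dN/dt = 0: 0.618(1 - N*/311) = 0.0197·9.81, giving N* = 311·(1 - 0.313) = 214.
From dH/dt = 0: 0.00863·214 - 0.296 = 0.0242P*, so P* = 1.55/0.0242 = 64.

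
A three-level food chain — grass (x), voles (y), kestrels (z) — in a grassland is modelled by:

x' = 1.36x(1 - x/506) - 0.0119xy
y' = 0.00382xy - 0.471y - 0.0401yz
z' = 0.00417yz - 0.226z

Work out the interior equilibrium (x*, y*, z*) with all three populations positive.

x* ≈ 266, y* ≈ 54.2, z* ≈ 13.6

From dz/dt = 0: 0.00417y* = 0.226, so y* = 54.2.
From dx/dt = 0: 1.36(1 - x*/506) = 0.0119·54.2, giving x* = 506·(1 - 0.474) = 266.
From dy/dt = 0: 0.00382·266 - 0.471 = 0.0401z*, so z* = 0.545/0.0401 = 13.6.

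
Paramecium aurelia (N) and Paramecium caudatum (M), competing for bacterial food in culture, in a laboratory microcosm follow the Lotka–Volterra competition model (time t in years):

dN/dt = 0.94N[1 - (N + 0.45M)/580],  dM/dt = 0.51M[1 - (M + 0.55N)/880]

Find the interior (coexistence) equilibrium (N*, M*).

Setting both brackets to zero gives the nullclines N + 0.45M = 580 and 0.55N + M = 880.
Substituting M = 880 - 0.55N into the first: N(1 - 0.45·0.55) = 580 - 0.45·880.
So N* = 184/0.752 = 245, and then M* = 880 - 0.55·245 = 746.

N* ≈ 245, M* ≈ 746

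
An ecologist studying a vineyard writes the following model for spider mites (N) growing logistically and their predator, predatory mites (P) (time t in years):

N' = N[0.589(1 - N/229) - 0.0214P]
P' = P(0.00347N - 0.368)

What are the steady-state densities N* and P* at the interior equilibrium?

From dP/dt = 0 with P > 0: 0.00347N* = 0.368, so N* = 106.
Substitute into dN/dt = 0: 0.589(1 - 106/229) = 0.0214P*.
The bracket is 0.537, giving P* = 0.316/0.0214 = 14.8.

N* ≈ 106, P* ≈ 14.8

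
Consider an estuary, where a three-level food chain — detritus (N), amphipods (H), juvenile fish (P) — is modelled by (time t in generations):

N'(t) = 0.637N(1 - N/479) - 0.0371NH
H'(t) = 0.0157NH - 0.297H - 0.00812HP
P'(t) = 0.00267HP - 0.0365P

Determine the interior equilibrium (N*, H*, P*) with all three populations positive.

N* ≈ 97.6, H* ≈ 13.7, P* ≈ 152

From dP/dt = 0: 0.00267H* = 0.0365, so H* = 13.7.
From dN/dt = 0: 0.637(1 - N*/479) = 0.0371·13.7, giving N* = 479·(1 - 0.796) = 97.6.
From dH/dt = 0: 0.0157·97.6 - 0.297 = 0.00812P*, so P* = 1.24/0.00812 = 152.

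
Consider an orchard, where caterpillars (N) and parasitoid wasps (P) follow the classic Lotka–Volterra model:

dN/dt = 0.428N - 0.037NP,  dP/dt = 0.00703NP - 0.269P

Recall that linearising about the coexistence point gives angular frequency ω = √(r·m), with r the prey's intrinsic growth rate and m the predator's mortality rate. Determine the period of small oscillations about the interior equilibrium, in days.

Here r = 0.428 and m = 0.269, so r·m = 0.115.
ω = √0.115 = 0.339 per day, hence T = 2π/ω ≈ 18.5 days.

T ≈ 18.5 days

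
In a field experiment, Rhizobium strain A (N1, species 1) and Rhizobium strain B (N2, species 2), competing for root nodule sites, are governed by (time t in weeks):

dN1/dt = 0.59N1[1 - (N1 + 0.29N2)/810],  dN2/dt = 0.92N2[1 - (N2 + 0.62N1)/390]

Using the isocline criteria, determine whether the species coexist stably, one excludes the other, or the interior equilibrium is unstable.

species 1 excludes species 2

Compare the nullcline intercepts: K1/α12 = 810/0.29 = 2790 > K2 = 390; K2/α21 = 390/0.62 = 629 < K1 = 810.
Since the inequalities point opposite ways, species 1 can invade but species 2 cannot.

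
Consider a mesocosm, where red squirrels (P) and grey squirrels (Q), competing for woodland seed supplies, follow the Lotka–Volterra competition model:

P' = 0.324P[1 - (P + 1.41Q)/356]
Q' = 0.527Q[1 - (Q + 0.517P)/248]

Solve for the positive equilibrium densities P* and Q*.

Setting both brackets to zero gives the nullclines P + 1.41Q = 356 and 0.517P + Q = 248.
Substituting Q = 248 - 0.517P into the first: P(1 - 1.41·0.517) = 356 - 1.41·248.
So P* = 6.32/0.271 = 23.3, and then Q* = 248 - 0.517·23.3 = 236.

P* ≈ 23.3, Q* ≈ 236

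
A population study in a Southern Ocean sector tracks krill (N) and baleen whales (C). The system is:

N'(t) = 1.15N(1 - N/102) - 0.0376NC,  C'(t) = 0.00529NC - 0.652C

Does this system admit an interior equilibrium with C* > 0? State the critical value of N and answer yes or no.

The predator equation gives dC/dt > 0 only when N > 0.652/0.00529 = 123.
Without the predator, N → K = 102. Since 102 < 123, the predator cannot invade.

Threshold N = 123; K < 123, so no, the predator goes extinct.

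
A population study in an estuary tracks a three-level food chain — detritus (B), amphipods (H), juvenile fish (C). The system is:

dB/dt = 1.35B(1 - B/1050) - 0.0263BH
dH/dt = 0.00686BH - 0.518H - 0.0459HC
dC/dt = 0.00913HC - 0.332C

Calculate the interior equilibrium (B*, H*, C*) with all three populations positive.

From dC/dt = 0: 0.00913H* = 0.332, so H* = 36.4.
From dB/dt = 0: 1.35(1 - B*/1050) = 0.0263·36.4, giving B* = 1050·(1 - 0.708) = 306.
From dH/dt = 0: 0.00686·306 - 0.518 = 0.0459C*, so C* = 1.58/0.0459 = 34.5.

B* ≈ 306, H* ≈ 36.4, C* ≈ 34.5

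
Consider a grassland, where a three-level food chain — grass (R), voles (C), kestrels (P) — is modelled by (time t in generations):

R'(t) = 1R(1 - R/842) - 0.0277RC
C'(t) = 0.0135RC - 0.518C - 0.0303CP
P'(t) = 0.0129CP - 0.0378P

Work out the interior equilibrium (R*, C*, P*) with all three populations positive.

From dP/dt = 0: 0.0129C* = 0.0378, so C* = 2.93.
From dR/dt = 0: 1(1 - R*/842) = 0.0277·2.93, giving R* = 842·(1 - 0.0812) = 774.
From dC/dt = 0: 0.0135·774 - 0.518 = 0.0303P*, so P* = 9.93/0.0303 = 328.

R* ≈ 774, C* ≈ 2.93, P* ≈ 328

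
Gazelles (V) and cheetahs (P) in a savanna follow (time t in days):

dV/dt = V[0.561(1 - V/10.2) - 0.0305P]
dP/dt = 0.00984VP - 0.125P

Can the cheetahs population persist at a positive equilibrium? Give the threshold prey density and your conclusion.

The predator equation gives dP/dt > 0 only when V > 0.125/0.00984 = 12.7.
Without the predator, V → K = 10.2. Since 10.2 < 12.7, the predator cannot invade.

Threshold V = 12.7; K < 12.7, so no, the predator goes extinct.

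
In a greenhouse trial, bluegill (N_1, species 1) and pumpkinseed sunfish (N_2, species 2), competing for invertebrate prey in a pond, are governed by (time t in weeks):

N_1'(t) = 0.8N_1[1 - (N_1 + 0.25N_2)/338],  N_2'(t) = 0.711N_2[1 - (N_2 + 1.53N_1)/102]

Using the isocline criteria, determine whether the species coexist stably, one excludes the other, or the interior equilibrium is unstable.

Compare the nullcline intercepts: K1/α12 = 338/0.25 = 1350 > K2 = 102; K2/α21 = 102/1.53 = 66.7 < K1 = 338.
Since the inequalities point opposite ways, species 1 can invade but species 2 cannot.

species 1 excludes species 2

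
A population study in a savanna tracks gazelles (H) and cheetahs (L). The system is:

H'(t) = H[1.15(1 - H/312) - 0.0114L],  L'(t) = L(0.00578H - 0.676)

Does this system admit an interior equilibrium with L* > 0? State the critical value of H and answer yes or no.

Threshold H = 117; K > 117, so yes, the predator persists.

The predator equation gives dL/dt > 0 only when H > 0.676/0.00578 = 117.
Without the predator, H → K = 312. Since 312 > 117, the predator can invade and persist.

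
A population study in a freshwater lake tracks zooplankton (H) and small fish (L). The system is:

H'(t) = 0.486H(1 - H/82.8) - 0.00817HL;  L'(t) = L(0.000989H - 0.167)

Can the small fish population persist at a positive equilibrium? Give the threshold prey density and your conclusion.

Threshold H = 169; K < 169, so no, the predator goes extinct.

The predator equation gives dL/dt > 0 only when H > 0.167/0.000989 = 169.
Without the predator, H → K = 82.8. Since 82.8 < 169, the predator cannot invade.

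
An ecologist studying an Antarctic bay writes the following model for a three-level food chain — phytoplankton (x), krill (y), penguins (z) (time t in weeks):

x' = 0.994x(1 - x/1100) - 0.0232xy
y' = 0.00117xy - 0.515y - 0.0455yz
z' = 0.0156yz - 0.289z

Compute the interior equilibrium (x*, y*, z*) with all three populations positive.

From dz/dt = 0: 0.0156y* = 0.289, so y* = 18.5.
From dx/dt = 0: 0.994(1 - x*/1100) = 0.0232·18.5, giving x* = 1100·(1 - 0.432) = 624.
From dy/dt = 0: 0.00117·624 - 0.515 = 0.0455z*, so z* = 0.216/0.0455 = 4.74.

x* ≈ 624, y* ≈ 18.5, z* ≈ 4.74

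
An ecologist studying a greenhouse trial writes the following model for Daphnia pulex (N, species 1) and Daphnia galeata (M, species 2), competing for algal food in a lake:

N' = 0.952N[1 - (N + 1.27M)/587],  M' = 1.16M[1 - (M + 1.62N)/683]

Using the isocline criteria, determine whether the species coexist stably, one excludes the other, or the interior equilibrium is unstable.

Compare the nullcline intercepts: K1/α12 = 587/1.27 = 462 < K2 = 683; K2/α21 = 683/1.62 = 422 < K1 = 587.
Since both are reversed, neither can invade when rare; the interior point is a saddle.

unstable coexistence (outcome depends on initial conditions)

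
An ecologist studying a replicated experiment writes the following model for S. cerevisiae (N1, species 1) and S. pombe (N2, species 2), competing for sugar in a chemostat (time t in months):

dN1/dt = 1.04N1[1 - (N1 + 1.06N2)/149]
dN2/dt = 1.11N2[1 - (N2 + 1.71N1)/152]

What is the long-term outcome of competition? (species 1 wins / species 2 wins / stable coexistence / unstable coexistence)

Compare the nullcline intercepts: K1/α12 = 149/1.06 = 141 < K2 = 152; K2/α21 = 152/1.71 = 88.9 < K1 = 149.
Since both are reversed, neither can invade when rare; the interior point is a saddle.

unstable coexistence (outcome depends on initial conditions)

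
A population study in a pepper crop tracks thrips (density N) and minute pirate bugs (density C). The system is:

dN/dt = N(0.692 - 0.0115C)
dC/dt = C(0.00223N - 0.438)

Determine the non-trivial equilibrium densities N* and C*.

N* ≈ 196, C* ≈ 60.2

Set dC/dt = 0 with C > 0: 0.00223N - 0.438 = 0, so N* = 0.438/0.00223 = 196.
Set dN/dt = 0 with N > 0: 0.692 - 0.0115C = 0, so C* = 0.692/0.0115 = 60.2.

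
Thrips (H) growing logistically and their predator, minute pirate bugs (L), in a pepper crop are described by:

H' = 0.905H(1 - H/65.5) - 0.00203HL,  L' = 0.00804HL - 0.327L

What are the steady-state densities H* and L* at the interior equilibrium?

H* ≈ 40.7, L* ≈ 169

From dL/dt = 0 with L > 0: 0.00804H* = 0.327, so H* = 40.7.
Substitute into dH/dt = 0: 0.905(1 - 40.7/65.5) = 0.00203L*.
The bracket is 0.379, giving L* = 0.343/0.00203 = 169.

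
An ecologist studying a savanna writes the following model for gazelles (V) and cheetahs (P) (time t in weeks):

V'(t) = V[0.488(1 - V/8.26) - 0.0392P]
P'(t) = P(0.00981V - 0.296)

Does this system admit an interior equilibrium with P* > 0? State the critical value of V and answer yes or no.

Threshold V = 30.2; K < 30.2, so no, the predator goes extinct.

The predator equation gives dP/dt > 0 only when V > 0.296/0.00981 = 30.2.
Without the predator, V → K = 8.26. Since 8.26 < 30.2, the predator cannot invade.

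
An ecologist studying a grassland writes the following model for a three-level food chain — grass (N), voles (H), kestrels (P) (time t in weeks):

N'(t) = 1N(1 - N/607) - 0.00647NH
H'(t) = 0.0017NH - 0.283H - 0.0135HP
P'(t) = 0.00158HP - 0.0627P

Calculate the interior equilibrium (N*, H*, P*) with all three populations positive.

N* ≈ 451, H* ≈ 39.7, P* ≈ 35.8

From dP/dt = 0: 0.00158H* = 0.0627, so H* = 39.7.
From dN/dt = 0: 1(1 - N*/607) = 0.00647·39.7, giving N* = 607·(1 - 0.257) = 451.
From dH/dt = 0: 0.0017·451 - 0.283 = 0.0135P*, so P* = 0.484/0.0135 = 35.8.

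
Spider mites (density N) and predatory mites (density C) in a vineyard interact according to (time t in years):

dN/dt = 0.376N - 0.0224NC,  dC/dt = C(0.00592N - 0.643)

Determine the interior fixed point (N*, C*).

Set dC/dt = 0 with C > 0: 0.00592N - 0.643 = 0, so N* = 0.643/0.00592 = 109.
Set dN/dt = 0 with N > 0: 0.376 - 0.0224C = 0, so C* = 0.376/0.0224 = 16.8.

N* ≈ 109, C* ≈ 16.8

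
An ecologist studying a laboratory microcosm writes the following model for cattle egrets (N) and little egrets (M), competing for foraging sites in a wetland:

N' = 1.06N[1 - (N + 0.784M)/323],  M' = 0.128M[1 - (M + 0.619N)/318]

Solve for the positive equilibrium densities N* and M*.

N* ≈ 143, M* ≈ 229

Setting both brackets to zero gives the nullclines N + 0.784M = 323 and 0.619N + M = 318.
Substituting M = 318 - 0.619N into the first: N(1 - 0.784·0.619) = 323 - 0.784·318.
So N* = 73.7/0.515 = 143, and then M* = 318 - 0.619·143 = 229.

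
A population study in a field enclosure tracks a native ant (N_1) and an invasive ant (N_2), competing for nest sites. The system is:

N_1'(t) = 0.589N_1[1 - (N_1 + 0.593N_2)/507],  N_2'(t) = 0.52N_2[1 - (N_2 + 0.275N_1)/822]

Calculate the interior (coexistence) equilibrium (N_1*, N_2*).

N_1* ≈ 23.4, N_2* ≈ 816

Setting both brackets to zero gives the nullclines N_1 + 0.593N_2 = 507 and 0.275N_1 + N_2 = 822.
Substituting N_2 = 822 - 0.275N_1 into the first: N_1(1 - 0.593·0.275) = 507 - 0.593·822.
So N_1* = 19.6/0.837 = 23.4, and then N_2* = 822 - 0.275·23.4 = 816.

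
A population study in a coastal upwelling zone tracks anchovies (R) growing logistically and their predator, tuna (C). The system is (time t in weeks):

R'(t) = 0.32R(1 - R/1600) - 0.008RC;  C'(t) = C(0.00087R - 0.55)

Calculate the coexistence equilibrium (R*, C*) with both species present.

From dC/dt = 0 with C > 0: 0.00087R* = 0.55, so R* = 632.
Substitute into dR/dt = 0: 0.32(1 - 632/1600) = 0.008C*.
The bracket is 0.605, giving C* = 0.194/0.008 = 24.2.

R* ≈ 632, C* ≈ 24.2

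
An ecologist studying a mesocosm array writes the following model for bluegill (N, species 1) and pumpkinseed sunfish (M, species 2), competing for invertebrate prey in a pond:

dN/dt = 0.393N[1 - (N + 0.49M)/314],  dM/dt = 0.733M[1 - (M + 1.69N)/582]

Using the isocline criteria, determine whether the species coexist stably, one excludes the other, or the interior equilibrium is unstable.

stable coexistence

Compare the nullcline intercepts: K1/α12 = 314/0.49 = 641 > K2 = 582; K2/α21 = 582/1.69 = 344 > K1 = 314.
Since both inequalities hold, each species can invade when rare, so the interior equilibrium is stable.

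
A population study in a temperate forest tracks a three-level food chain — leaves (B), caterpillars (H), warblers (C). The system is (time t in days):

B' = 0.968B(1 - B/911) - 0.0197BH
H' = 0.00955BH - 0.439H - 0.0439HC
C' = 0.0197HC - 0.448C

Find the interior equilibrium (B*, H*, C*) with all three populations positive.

From dC/dt = 0: 0.0197H* = 0.448, so H* = 22.7.
From dB/dt = 0: 0.968(1 - B*/911) = 0.0197·22.7, giving B* = 911·(1 - 0.463) = 489.
From dH/dt = 0: 0.00955·489 - 0.439 = 0.0439C*, so C* = 4.23/0.0439 = 96.5.

B* ≈ 489, H* ≈ 22.7, C* ≈ 96.5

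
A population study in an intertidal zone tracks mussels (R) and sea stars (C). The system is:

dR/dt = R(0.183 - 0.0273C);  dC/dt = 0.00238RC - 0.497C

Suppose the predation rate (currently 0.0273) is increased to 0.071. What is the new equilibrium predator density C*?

C* ≈ 2.58

At the interior fixed point, setting dR/dt = 0 with R > 0 fixes C* = (prey growth rate)/(RC coefficient) — independent of the other coefficients.
With the change, C* = 0.183/0.071 = 2.58; it falls from 6.7.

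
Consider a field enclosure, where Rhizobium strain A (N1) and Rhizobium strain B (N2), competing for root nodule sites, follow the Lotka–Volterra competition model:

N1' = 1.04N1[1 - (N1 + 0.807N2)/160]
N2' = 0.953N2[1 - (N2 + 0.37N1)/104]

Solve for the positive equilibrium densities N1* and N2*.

Setting both brackets to zero gives the nullclines N1 + 0.807N2 = 160 and 0.37N1 + N2 = 104.
Substituting N2 = 104 - 0.37N1 into the first: N1(1 - 0.807·0.37) = 160 - 0.807·104.
So N1* = 76.1/0.701 = 108, and then N2* = 104 - 0.37·108 = 63.9.

N1* ≈ 108, N2* ≈ 63.9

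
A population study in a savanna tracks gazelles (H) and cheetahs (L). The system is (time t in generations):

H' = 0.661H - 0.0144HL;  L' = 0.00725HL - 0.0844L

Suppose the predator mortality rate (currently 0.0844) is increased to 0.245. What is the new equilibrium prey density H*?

At the interior fixed point, setting dL/dt = 0 with L > 0 fixes H* = (predator death rate)/(HL coefficient) — independent of the other coefficients.
With the change, H* = 0.245/0.00725 = 33.8; it rises from 11.6.

H* ≈ 33.8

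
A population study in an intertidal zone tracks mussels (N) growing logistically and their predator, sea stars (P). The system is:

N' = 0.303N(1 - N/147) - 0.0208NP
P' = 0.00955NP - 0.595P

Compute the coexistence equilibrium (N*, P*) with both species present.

From dP/dt = 0 with P > 0: 0.00955N* = 0.595, so N* = 62.3.
Substitute into dN/dt = 0: 0.303(1 - 62.3/147) = 0.0208P*.
The bracket is 0.576, giving P* = 0.175/0.0208 = 8.39.

N* ≈ 62.3, P* ≈ 8.39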